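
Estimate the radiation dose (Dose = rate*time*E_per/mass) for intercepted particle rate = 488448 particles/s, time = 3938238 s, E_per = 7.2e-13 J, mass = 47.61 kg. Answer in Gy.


Total energy deposited = rate * time * E_per
  = 488448 * 3938238 * 7.2e-13 = 1.3850 J
Dose = E_total / mass = 1.3850 / 47.61
Dose = 0.02909073 Gy

0.0291 Gy


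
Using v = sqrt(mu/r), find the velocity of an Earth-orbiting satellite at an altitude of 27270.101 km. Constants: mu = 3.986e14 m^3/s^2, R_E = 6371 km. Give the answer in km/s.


r = R_E + alt = 6371.0 + 27270.101 = 33641.1010 km = 3.3641101e+07 m
v = sqrt(mu/r) = sqrt(3.986e14 / 3.3641101e+07) = 3442.1798 m/s = 3.4422 km/s

3.4422 km/s


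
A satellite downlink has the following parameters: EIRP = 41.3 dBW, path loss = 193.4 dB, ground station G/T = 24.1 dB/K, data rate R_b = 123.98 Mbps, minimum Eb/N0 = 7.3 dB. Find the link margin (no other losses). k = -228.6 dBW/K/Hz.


C/N0 = EIRP - FSPL + G/T - k = 41.3 - 193.4 + 24.1 - (-228.6)
C/N0 = 100.6000 dB-Hz
R_b = 123.98 Mbps = 1.2398e+08 bps -> 10*log10(R_b) = 80.9335 dB-Hz
Eb/N0 = C/N0 - 10*log10(R_b) = 100.6000 - 80.9335 = 19.6665 dB
Margin = Eb/N0 - Eb/N0_req = 19.6665 - 7.3 = 12.3665 dB (link closes)

12.3665 dB


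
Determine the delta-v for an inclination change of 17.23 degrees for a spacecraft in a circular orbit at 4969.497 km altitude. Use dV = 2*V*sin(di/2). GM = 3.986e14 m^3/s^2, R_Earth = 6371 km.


r = 11340.4970 km = 1.1340497e+07 m
V = sqrt(mu/r) = 5928.6062 m/s
di = 17.23 deg = 0.3007202 rad
dV = 2*V*sin(di/2) = 2*5928.6062*sin(0.1503601)
dV = 1776.1416 m/s = 1.7761 km/s

1.7761 km/s


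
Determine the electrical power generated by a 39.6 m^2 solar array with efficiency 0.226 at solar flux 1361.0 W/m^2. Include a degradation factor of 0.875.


P = area * eta * S * degradation
P = 39.6 * 0.226 * 1361.0 * 0.875
P = 10657.8549 W

10657.8549 W


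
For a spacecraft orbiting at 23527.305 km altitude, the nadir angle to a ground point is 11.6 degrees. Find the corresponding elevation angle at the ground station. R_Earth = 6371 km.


r = R_E + alt = 29898.3050 km
Law of sines in the satellite / Earth-center / ground-point triangle:
  sin(nadir)/R_E = sin(90 + el)/r  =>  cos(el) = (r/R_E)*sin(nadir)
cos(el) = (29898.3050 / 6371.0000) * sin(11.6 deg) = 0.9436335
el = arccos(0.9436335) = 19.3290 deg
(Earth-central angle = 90 - nadir - el = 59.0710 deg)

19.3290 degrees


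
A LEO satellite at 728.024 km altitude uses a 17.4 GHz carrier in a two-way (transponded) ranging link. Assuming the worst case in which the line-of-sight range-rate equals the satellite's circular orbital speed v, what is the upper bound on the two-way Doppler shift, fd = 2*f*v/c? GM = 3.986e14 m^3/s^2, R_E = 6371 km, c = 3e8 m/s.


r = 7.099024e+06 m
v = sqrt(mu/r) = 7493.2345 m/s (worst-case radial velocity)
f = 17.4 GHz = 1.74e+10 Hz
fd = 2*f*v/c = 2*1.74e+10*7493.2345/3.0e+08
fd = 869215.2039 Hz

869215.2039 Hz


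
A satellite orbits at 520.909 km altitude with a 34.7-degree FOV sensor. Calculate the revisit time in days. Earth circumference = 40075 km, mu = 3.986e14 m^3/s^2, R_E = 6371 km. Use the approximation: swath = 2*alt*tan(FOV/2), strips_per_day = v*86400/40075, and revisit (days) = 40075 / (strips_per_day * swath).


swath = 2*520.909*tan(0.3028146) = 325.4878 km
v = sqrt(mu/r) = 7604.9941 m/s = 7.6050 km/s
strips/day = v*86400/40075 = 7.6050*86400/40075 = 16.3960
coverage/day = strips * swath = 16.3960 * 325.4878 = 5336.7125 km
revisit = 40075 / 5336.7125 = 7.5093 days

7.5093 days


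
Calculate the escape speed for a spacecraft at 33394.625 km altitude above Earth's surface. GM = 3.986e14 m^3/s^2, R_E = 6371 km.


r = 6371.0 + 33394.625 = 39765.6250 km = 3.9765625e+07 m
v_esc = sqrt(2*mu/r) = sqrt(2*3.986e14 / 3.9765625e+07)
v_esc = 4477.4396 m/s = 4.4774 km/s

4.4774 km/s


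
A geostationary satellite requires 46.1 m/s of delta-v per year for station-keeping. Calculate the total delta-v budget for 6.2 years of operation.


dV = rate * years = 46.1 * 6.2
dV = 285.8200 m/s

285.8200 m/s


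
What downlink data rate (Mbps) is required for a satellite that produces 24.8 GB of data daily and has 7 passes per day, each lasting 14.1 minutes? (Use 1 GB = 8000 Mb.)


total contact time = 7 * 14.1 * 60 = 5922.0000 s
data = 24.8 GB = 198400.0000 Mb
rate = 198400.0000 / 5922.0000 = 33.5022 Mbps

33.5022 Mbps


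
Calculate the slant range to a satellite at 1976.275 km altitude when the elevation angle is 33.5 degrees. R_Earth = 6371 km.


h = 1976.275 km, el = 33.5 deg
d = -R_E*sin(el) + sqrt((R_E*sin(el))^2 + 2*R_E*h + h^2)
d = -6371.0000*sin(0.5846853) + sqrt((6371.0000*0.551937)^2 + 2*6371.0000*1976.275 + 1976.275^2)
d = 2921.9603 km

2921.9603 km


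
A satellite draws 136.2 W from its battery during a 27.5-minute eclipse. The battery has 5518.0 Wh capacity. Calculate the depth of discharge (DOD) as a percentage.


E_used = P * t / 60 = 136.2 * 27.5 / 60 = 62.4250 Wh
DOD = E_used / E_total * 100 = 62.4250 / 5518.0 * 100
DOD = 1.1313 %

1.1313 %


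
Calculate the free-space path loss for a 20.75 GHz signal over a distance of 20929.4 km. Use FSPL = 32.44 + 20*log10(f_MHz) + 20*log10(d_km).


f = 20.75 GHz = 20750.0000 MHz
d = 20929.4 km
FSPL = 32.44 + 20*log10(20750.0000) + 20*log10(20929.4)
FSPL = 32.44 + 86.3404 + 86.4151
FSPL = 205.1955 dB

205.1955 dB


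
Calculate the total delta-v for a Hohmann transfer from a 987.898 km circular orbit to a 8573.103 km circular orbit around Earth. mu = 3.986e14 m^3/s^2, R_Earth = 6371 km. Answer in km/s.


r1 = 7358.8980 km = 7.358898e+06 m
r2 = 14944.1030 km = 1.4944103e+07 m
dv1 = sqrt(mu/r1)*(sqrt(2*r2/(r1+r2)) - 1) = 1160.0858 m/s
dv2 = sqrt(mu/r2)*(1 - sqrt(2*r1/(r1+r2))) = 969.1639 m/s
total dv = |dv1| + |dv2| = 1160.0858 + 969.1639 = 2129.2497 m/s = 2.1292 km/s

2.1292 km/s


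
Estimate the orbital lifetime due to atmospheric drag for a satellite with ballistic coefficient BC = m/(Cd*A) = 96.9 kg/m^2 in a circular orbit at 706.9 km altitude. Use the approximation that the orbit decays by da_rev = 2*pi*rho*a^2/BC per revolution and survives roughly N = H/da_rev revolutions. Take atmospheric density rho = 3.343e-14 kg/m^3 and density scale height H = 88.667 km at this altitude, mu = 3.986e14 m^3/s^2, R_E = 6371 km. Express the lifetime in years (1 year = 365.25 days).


a = R_E + alt = 7077.9000 km = 7.0779e+06 m
da_rev = 2*pi*rho*a^2/BC = 2*pi*3.343e-14*(7.0779e+06)^2/96.9 = 0.10859287 m per revolution
N = H/da_rev = 88667.0000 m / 0.10859287 m = 816508.4843 revolutions
P = 2*pi*sqrt(a^3/mu) = 5926.0847 s
lifetime = N*P = 816508.4843 * 5926.0847 = 4.8386984e+09 s = 56003.4542 days
years = 56003.4542 / 365.25 = 153.3291 years

153.3291 years


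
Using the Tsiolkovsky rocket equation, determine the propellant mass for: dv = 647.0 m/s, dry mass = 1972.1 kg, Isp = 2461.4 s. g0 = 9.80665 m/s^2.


ve = Isp * g0 = 2461.4 * 9.80665 = 24138.088310 m/s
mass ratio = exp(dv/ve) = exp(647.0/24138.088310) = 1.02716657
m_prop = m_dry * (mr - 1) = 1972.1 * (1.02716657 - 1)
m_prop = 53.5752 kg

53.5752 kg


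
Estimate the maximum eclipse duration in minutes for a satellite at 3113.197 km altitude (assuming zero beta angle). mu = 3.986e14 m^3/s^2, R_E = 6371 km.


r = 9484.1970 km
T = 153.2007 min
Eclipse fraction = arcsin(R_E/r)/pi = arcsin(6371.0000/9484.1970)/pi
= arcsin(0.671749)/pi = 0.2344567
Eclipse duration = 0.2344567 * 153.2007 = 35.9189 min

35.9189 minutes


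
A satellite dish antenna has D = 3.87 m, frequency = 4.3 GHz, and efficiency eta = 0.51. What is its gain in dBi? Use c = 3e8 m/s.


lambda = c/f = 3e8 / 4.3e+09 = 0.06976744 m
G = eta*(pi*D/lambda)^2 = 0.51*(pi*3.87/0.06976744)^2
G = 15487.6759 (linear)
G = 10*log10(15487.6759) = 41.8999 dBi

41.8999 dBi


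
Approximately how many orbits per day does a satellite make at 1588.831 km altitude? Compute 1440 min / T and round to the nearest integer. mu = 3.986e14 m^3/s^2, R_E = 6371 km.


r = 7.959831e+06 m
T = 2*pi*sqrt(r^3/mu) = 7067.5191 s = 117.7920 min
revs/day = 1440 / 117.7920 = 12.2249
Rounded: 12 revolutions per day

12 revolutions per day


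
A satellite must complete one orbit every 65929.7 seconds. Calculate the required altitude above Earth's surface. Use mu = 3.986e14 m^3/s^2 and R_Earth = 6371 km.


T = 65929.7 s
r = (mu*T^2/(4*pi^2))^(1/3) = (3.986e14 * 65929.7^2 / (4*pi^2))^(1/3)
r = 3.527334e+07 m = 35273.3401 km
alt = r - R_E = 35273.3401 - 6371 = 28902.3401 km

28902.3401 km


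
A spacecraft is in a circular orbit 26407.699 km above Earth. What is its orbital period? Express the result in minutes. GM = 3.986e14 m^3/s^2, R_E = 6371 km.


r = 32778.6990 km = 3.2778699e+07 m
T = 2*pi*sqrt(r^3/mu) = 2*pi*sqrt(3.5218847e+22 / 3.986e14)
T = 59060.7271 s = 984.3455 min

984.3455 minutes


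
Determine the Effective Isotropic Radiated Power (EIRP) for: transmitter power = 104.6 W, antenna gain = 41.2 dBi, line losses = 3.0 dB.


Pt = 104.6 W = 20.1953 dBW
EIRP = Pt_dBW + Gt - losses = 20.1953 + 41.2 - 3.0 = 58.3953 dBW

58.3953 dBW


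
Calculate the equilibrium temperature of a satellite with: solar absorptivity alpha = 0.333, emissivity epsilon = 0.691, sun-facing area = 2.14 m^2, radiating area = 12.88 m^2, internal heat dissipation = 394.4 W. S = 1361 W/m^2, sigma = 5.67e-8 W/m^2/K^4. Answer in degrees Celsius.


Numerator = alpha*S*A_sun + Q_int = 0.333*1361*2.14 + 394.4 = 1364.2758 W
Denominator = eps*sigma*A_rad = 0.691*5.67e-8*12.88 = 5.0463454e-07 W/K^4
T^4 = 2.7034928e+09 K^4
T = 228.0244 K = -45.1256 C

-45.1256 degrees Celsius


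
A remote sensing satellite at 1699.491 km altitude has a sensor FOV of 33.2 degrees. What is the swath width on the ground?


FOV = 33.2 deg = 0.5794493 rad
swath = 2 * alt * tan(FOV/2) = 2 * 1699.491 * tan(0.2897247)
swath = 2 * 1699.491 * 0.2981129
swath = 1013.2805 km

1013.2805 km


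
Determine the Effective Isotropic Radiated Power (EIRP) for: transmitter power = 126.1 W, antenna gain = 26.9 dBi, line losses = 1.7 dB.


Pt = 126.1 W = 21.0072 dBW
EIRP = Pt_dBW + Gt - losses = 21.0072 + 26.9 - 1.7 = 46.2072 dBW

46.2072 dBW


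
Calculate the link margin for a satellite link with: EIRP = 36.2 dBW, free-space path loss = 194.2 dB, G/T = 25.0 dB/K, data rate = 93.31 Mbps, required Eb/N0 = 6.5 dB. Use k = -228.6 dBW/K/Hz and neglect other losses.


C/N0 = EIRP - FSPL + G/T - k = 36.2 - 194.2 + 25.0 - (-228.6)
C/N0 = 95.6000 dB-Hz
R_b = 93.31 Mbps = 9.331e+07 bps -> 10*log10(R_b) = 79.6993 dB-Hz
Eb/N0 = C/N0 - 10*log10(R_b) = 95.6000 - 79.6993 = 15.9007 dB
Margin = Eb/N0 - Eb/N0_req = 15.9007 - 6.5 = 9.4007 dB (link closes)

9.4007 dB


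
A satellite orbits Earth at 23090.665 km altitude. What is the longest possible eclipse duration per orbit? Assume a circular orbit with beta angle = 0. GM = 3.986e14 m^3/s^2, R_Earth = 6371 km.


r = 29461.6650 km
T = 838.7758 min
Eclipse fraction = arcsin(R_E/r)/pi = arcsin(6371.0000/29461.6650)/pi
= arcsin(0.2162471)/pi = 0.06938168
Eclipse duration = 0.06938168 * 838.7758 = 58.1957 min

58.1957 minutes


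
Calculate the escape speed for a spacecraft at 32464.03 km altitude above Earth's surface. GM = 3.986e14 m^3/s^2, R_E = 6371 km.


r = 6371.0 + 32464.03 = 38835.0300 km = 3.883503e+07 m
v_esc = sqrt(2*mu/r) = sqrt(2*3.986e14 / 3.883503e+07)
v_esc = 4530.7680 m/s = 4.5308 km/s

4.5308 km/s


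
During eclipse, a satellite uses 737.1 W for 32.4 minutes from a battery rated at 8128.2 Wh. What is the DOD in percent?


E_used = P * t / 60 = 737.1 * 32.4 / 60 = 398.0340 Wh
DOD = E_used / E_total * 100 = 398.0340 / 8128.2 * 100
DOD = 4.8970 %

4.8970 %


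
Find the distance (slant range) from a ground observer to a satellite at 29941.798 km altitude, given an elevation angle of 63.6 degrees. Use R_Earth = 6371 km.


h = 29941.798 km, el = 63.6 deg
d = -R_E*sin(el) + sqrt((R_E*sin(el))^2 + 2*R_E*h + h^2)
d = -6371.0000*sin(1.1100) + sqrt((6371.0000*0.8957118)^2 + 2*6371.0000*29941.798 + 29941.798^2)
d = 30495.5572 km

30495.5572 km


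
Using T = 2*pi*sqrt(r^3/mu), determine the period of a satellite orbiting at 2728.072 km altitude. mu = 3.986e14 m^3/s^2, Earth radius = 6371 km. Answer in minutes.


r = 9099.0720 km = 9.099072e+06 m
T = 2*pi*sqrt(r^3/mu) = 2*pi*sqrt(7.5334048e+20 / 3.986e14)
T = 8637.8742 s = 143.9646 min

143.9646 minutes


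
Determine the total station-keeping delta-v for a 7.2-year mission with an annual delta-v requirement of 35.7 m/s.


dV = rate * years = 35.7 * 7.2
dV = 257.0400 m/s

257.0400 m/s


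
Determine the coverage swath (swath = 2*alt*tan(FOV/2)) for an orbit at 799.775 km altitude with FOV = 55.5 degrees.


FOV = 55.5 deg = 0.9686577 rad
swath = 2 * alt * tan(FOV/2) = 2 * 799.775 * tan(0.4843289)
swath = 2 * 799.775 * 0.5261255
swath = 841.5640 km

841.5640 km


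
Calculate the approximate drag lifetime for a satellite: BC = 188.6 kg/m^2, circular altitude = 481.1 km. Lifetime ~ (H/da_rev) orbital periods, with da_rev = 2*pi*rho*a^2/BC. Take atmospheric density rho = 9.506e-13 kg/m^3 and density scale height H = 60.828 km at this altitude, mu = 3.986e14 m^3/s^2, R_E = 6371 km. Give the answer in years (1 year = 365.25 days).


a = R_E + alt = 6852.1000 km = 6.8521e+06 m
da_rev = 2*pi*rho*a^2/BC = 2*pi*9.506e-13*(6.8521e+06)^2/188.6 = 1.486906 m per revolution
N = H/da_rev = 60828.0000 m / 1.486906 m = 40909.1224 revolutions
P = 2*pi*sqrt(a^3/mu) = 5644.7766 s
lifetime = N*P = 40909.1224 * 5644.7766 = 2.3092286e+08 s = 2672.7183 days
years = 2672.7183 / 365.25 = 7.3175 years

7.3175 years


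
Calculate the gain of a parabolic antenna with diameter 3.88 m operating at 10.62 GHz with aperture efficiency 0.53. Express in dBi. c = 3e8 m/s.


lambda = c/f = 3e8 / 1.062e+10 = 0.02824859 m
G = eta*(pi*D/lambda)^2 = 0.53*(pi*3.88/0.02824859)^2
G = 98683.7377 (linear)
G = 10*log10(98683.7377) = 49.9425 dBi

49.9425 dBi


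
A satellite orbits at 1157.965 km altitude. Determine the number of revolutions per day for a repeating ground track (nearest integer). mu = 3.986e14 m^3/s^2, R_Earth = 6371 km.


r = 7.528965e+06 m
T = 2*pi*sqrt(r^3/mu) = 6501.5086 s = 108.3585 min
revs/day = 1440 / 108.3585 = 13.2892
Rounded: 13 revolutions per day

13 revolutions per day


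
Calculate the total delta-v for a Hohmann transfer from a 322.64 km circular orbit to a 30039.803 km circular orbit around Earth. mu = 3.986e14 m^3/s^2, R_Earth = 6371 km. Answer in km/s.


r1 = 6693.6400 km = 6.69364e+06 m
r2 = 36410.8030 km = 3.6410803e+07 m
dv1 = sqrt(mu/r1)*(sqrt(2*r2/(r1+r2)) - 1) = 2313.3264 m/s
dv2 = sqrt(mu/r2)*(1 - sqrt(2*r1/(r1+r2))) = 1464.7649 m/s
total dv = |dv1| + |dv2| = 2313.3264 + 1464.7649 = 3778.0913 m/s = 3.7781 km/s

3.7781 km/s


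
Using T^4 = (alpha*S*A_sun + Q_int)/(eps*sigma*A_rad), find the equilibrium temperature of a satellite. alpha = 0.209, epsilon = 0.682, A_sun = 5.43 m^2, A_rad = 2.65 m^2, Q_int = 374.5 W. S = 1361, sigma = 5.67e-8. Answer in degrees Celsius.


Numerator = alpha*S*A_sun + Q_int = 0.209*1361*5.43 + 374.5 = 1919.0581 W
Denominator = eps*sigma*A_rad = 0.682*5.67e-8*2.65 = 1.0247391e-07 W/K^4
T^4 = 1.8727285e+10 K^4
T = 369.9293 K = 96.7793 C

96.7793 degrees Celsius


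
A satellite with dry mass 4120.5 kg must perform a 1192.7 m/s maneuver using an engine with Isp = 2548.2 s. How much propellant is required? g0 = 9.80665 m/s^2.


ve = Isp * g0 = 2548.2 * 9.80665 = 24989.305530 m/s
mass ratio = exp(dv/ve) = exp(1192.7/24989.305530) = 1.04888576
m_prop = m_dry * (mr - 1) = 4120.5 * (1.04888576 - 1)
m_prop = 201.4338 kg

201.4338 kg


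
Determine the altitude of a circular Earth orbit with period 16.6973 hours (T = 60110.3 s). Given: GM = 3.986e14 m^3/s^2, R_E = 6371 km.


T = 60110.3 s
r = (mu*T^2/(4*pi^2))^(1/3) = (3.986e14 * 60110.3^2 / (4*pi^2))^(1/3)
r = 3.31659e+07 m = 33165.8997 km
alt = r - R_E = 33165.8997 - 6371 = 26794.8997 km

26794.8997 km


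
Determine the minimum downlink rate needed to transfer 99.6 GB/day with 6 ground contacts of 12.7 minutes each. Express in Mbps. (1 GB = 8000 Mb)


total contact time = 6 * 12.7 * 60 = 4572.0000 s
data = 99.6 GB = 796800.0000 Mb
rate = 796800.0000 / 4572.0000 = 174.2782 Mbps

174.2782 Mbps


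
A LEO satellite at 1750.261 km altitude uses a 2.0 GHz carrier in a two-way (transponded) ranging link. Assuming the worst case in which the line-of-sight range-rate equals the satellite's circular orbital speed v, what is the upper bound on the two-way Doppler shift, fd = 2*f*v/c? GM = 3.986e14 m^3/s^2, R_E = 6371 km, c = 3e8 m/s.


r = 8.121261e+06 m
v = sqrt(mu/r) = 7005.7867 m/s (worst-case radial velocity)
f = 2.0 GHz = 2.0e+09 Hz
fd = 2*f*v/c = 2*2.0e+09*7005.7867/3.0e+08
fd = 93410.4899 Hz

93410.4899 Hz


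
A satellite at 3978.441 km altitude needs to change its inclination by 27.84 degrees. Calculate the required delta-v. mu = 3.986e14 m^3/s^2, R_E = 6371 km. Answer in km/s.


r = 10349.4410 km = 1.0349441e+07 m
V = sqrt(mu/r) = 6205.9776 m/s
di = 27.84 deg = 0.4858997 rad
dV = 2*V*sin(di/2) = 2*6205.9776*sin(0.2429498)
dV = 2985.9052 m/s = 2.9859 km/s

2.9859 km/s


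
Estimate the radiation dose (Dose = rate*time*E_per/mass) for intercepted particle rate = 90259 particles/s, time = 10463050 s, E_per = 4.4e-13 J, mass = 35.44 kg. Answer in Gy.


Total energy deposited = rate * time * E_per
  = 90259 * 10463050 * 4.4e-13 = 0.4155291 J
Dose = E_total / mass = 0.4155291 / 35.44
Dose = 0.01172486 Gy

0.0117 Gy


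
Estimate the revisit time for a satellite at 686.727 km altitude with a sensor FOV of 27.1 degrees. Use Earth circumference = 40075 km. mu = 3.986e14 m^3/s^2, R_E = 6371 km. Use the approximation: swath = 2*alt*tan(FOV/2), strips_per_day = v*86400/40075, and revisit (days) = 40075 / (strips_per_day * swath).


swath = 2*686.727*tan(0.2364921) = 331.0050 km
v = sqrt(mu/r) = 7515.1252 m/s = 7.5151 km/s
strips/day = v*86400/40075 = 7.5151*86400/40075 = 16.2023
coverage/day = strips * swath = 16.2023 * 331.0050 = 5363.0401 km
revisit = 40075 / 5363.0401 = 7.4724 days

7.4724 days


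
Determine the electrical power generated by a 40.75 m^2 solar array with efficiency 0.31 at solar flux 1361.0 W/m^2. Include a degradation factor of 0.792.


P = area * eta * S * degradation
P = 40.75 * 0.31 * 1361.0 * 0.792
P = 13616.7233 W

13616.7233 W


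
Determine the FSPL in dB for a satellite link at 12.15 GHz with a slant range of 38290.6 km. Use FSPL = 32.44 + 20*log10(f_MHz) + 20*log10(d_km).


f = 12.15 GHz = 12150.0000 MHz
d = 38290.6 km
FSPL = 32.44 + 20*log10(12150.0000) + 20*log10(38290.6)
FSPL = 32.44 + 81.6915 + 91.6618
FSPL = 205.7934 dB

205.7934 dB


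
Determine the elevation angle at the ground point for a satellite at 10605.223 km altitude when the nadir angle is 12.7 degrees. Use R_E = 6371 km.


r = R_E + alt = 16976.2230 km
Law of sines in the satellite / Earth-center / ground-point triangle:
  sin(nadir)/R_E = sin(90 + el)/r  =>  cos(el) = (r/R_E)*sin(nadir)
cos(el) = (16976.2230 / 6371.0000) * sin(12.7 deg) = 0.5858041
el = arccos(0.5858041) = 54.1402 deg
(Earth-central angle = 90 - nadir - el = 23.1598 deg)

54.1402 degrees


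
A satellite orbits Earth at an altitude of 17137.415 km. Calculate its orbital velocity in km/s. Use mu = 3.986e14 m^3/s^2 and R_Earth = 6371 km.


r = R_E + alt = 6371.0 + 17137.415 = 23508.4150 km = 2.3508415e+07 m
v = sqrt(mu/r) = sqrt(3.986e14 / 2.3508415e+07) = 4117.7215 m/s = 4.1177 km/s

4.1177 km/s


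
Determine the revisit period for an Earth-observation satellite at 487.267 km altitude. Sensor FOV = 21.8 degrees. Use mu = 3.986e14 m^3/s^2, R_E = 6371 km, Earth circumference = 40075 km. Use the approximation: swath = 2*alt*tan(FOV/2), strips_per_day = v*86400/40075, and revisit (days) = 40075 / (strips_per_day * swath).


swath = 2*487.267*tan(0.1902409) = 187.6657 km
v = sqrt(mu/r) = 7623.6237 m/s = 7.6236 km/s
strips/day = v*86400/40075 = 7.6236*86400/40075 = 16.4362
coverage/day = strips * swath = 16.4362 * 187.6657 = 3084.5122 km
revisit = 40075 / 3084.5122 = 12.9923 days

12.9923 days


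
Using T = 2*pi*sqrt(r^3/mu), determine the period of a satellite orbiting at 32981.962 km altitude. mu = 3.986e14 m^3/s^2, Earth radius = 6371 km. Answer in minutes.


r = 39352.9620 km = 3.9352962e+07 m
T = 2*pi*sqrt(r^3/mu) = 2*pi*sqrt(6.0944186e+22 / 3.986e14)
T = 77692.1894 s = 1294.8698 min

1294.8698 minutes


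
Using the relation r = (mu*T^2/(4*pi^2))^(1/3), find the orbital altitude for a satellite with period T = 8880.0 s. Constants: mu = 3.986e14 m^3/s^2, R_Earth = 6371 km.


T = 8880.0 s
r = (mu*T^2/(4*pi^2))^(1/3) = (3.986e14 * 8880.0^2 / (4*pi^2))^(1/3)
r = 9.2683231e+06 m = 9268.3231 km
alt = r - R_E = 9268.3231 - 6371 = 2897.3231 km

2897.3231 km


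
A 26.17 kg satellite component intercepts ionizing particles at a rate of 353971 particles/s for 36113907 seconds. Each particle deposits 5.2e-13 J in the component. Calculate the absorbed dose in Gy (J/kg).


Total energy deposited = rate * time * E_per
  = 353971 * 36113907 * 5.2e-13 = 6.6473 J
Dose = E_total / mass = 6.6473 / 26.17
Dose = 0.2540047 Gy

0.2540 Gy


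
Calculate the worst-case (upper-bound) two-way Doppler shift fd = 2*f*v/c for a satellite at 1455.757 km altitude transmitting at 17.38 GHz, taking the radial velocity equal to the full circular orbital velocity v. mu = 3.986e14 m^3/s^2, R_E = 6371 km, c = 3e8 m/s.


r = 7.826757e+06 m
v = sqrt(mu/r) = 7136.3760 m/s (worst-case radial velocity)
f = 17.38 GHz = 1.738e+10 Hz
fd = 2*f*v/c = 2*1.738e+10*7136.3760/3.0e+08
fd = 826868.0954 Hz

826868.0954 Hz


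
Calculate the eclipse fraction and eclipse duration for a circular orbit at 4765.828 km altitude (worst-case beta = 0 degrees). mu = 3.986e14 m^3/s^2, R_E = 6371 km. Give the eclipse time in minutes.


r = 11136.8280 km
T = 194.9406 min
Eclipse fraction = arcsin(R_E/r)/pi = arcsin(6371.0000/11136.8280)/pi
= arcsin(0.5720659)/pi = 0.1938579
Eclipse duration = 0.1938579 * 194.9406 = 37.7908 min

37.7908 minutes


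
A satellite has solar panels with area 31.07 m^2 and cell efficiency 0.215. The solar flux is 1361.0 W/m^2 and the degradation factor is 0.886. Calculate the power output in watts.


P = area * eta * S * degradation
P = 31.07 * 0.215 * 1361.0 * 0.886
P = 8055.1116 W

8055.1116 W


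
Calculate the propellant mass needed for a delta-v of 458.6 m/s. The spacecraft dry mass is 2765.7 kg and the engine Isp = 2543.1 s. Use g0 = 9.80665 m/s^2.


ve = Isp * g0 = 2543.1 * 9.80665 = 24939.291615 m/s
mass ratio = exp(dv/ve) = exp(458.6/24939.291615) = 1.01855877
m_prop = m_dry * (mr - 1) = 2765.7 * (1.01855877 - 1)
m_prop = 51.3280 kg

51.3280 kg


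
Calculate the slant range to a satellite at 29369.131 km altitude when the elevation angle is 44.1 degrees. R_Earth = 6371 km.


h = 29369.131 km, el = 44.1 deg
d = -R_E*sin(el) + sqrt((R_E*sin(el))^2 + 2*R_E*h + h^2)
d = -6371.0000*sin(0.7696902) + sqrt((6371.0000*0.6959128)^2 + 2*6371.0000*29369.131 + 29369.131^2)
d = 31012.4207 km

31012.4207 km


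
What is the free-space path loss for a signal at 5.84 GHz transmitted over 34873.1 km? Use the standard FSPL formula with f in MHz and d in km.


f = 5.84 GHz = 5840.0000 MHz
d = 34873.1 km
FSPL = 32.44 + 20*log10(5840.0000) + 20*log10(34873.1)
FSPL = 32.44 + 75.3283 + 90.8498
FSPL = 198.6181 dB

198.6181 dB


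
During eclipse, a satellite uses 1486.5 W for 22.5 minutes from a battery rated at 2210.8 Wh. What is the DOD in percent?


E_used = P * t / 60 = 1486.5 * 22.5 / 60 = 557.4375 Wh
DOD = E_used / E_total * 100 = 557.4375 / 2210.8 * 100
DOD = 25.2143 %

25.2143 %


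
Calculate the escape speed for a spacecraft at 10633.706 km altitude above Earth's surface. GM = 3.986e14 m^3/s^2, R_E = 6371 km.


r = 6371.0 + 10633.706 = 17004.7060 km = 1.7004706e+07 m
v_esc = sqrt(2*mu/r) = sqrt(2*3.986e14 / 1.7004706e+07)
v_esc = 6846.9803 m/s = 6.8470 km/s

6.8470 km/s


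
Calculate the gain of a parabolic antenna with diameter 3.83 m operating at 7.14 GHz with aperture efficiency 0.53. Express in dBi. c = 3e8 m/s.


lambda = c/f = 3e8 / 7.14e+09 = 0.04201681 m
G = eta*(pi*D/lambda)^2 = 0.53*(pi*3.83/0.04201681)^2
G = 43463.7383 (linear)
G = 10*log10(43463.7383) = 46.3813 dBi

46.3813 dBi


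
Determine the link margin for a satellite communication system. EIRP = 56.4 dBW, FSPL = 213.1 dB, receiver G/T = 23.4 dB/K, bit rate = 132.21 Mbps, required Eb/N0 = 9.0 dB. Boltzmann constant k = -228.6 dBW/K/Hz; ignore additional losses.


C/N0 = EIRP - FSPL + G/T - k = 56.4 - 213.1 + 23.4 - (-228.6)
C/N0 = 95.3000 dB-Hz
R_b = 132.21 Mbps = 1.3221e+08 bps -> 10*log10(R_b) = 81.2126 dB-Hz
Eb/N0 = C/N0 - 10*log10(R_b) = 95.3000 - 81.2126 = 14.0874 dB
Margin = Eb/N0 - Eb/N0_req = 14.0874 - 9.0 = 5.0874 dB (link closes)

5.0874 dB


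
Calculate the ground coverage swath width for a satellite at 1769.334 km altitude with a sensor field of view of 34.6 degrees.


FOV = 34.6 deg = 0.6038839 rad
swath = 2 * alt * tan(FOV/2) = 2 * 1769.334 * tan(0.301942)
swath = 2 * 1769.334 * 0.3114653
swath = 1102.1723 km

1102.1723 km


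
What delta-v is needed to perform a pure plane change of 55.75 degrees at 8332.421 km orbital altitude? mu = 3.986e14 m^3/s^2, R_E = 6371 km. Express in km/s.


r = 14703.4210 km = 1.4703421e+07 m
V = sqrt(mu/r) = 5206.6628 m/s
di = 55.75 deg = 0.9730211 rad
dV = 2*V*sin(di/2) = 2*5206.6628*sin(0.4865105)
dV = 4868.6895 m/s = 4.8687 km/s

4.8687 km/s


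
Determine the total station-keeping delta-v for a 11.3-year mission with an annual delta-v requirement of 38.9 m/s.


dV = rate * years = 38.9 * 11.3
dV = 439.5700 m/s

439.5700 m/s


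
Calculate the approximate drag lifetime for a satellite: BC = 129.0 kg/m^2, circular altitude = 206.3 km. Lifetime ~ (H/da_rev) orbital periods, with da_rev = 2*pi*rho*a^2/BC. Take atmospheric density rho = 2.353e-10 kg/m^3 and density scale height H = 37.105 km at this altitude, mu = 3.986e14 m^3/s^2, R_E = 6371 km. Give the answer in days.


a = R_E + alt = 6577.3000 km = 6.5773e+06 m
da_rev = 2*pi*rho*a^2/BC = 2*pi*2.353e-10*(6.5773e+06)^2/129.0 = 495.800988 m per revolution
N = H/da_rev = 37105.0000 m / 495.800988 m = 74.8385 revolutions
P = 2*pi*sqrt(a^3/mu) = 5308.6329 s
lifetime = N*P = 74.8385 * 5308.6329 = 397290.1030 s = 4.5983 days

4.5983 days


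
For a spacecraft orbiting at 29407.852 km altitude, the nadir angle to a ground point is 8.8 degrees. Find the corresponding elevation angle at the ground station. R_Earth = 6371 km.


r = R_E + alt = 35778.8520 km
Law of sines in the satellite / Earth-center / ground-point triangle:
  sin(nadir)/R_E = sin(90 + el)/r  =>  cos(el) = (r/R_E)*sin(nadir)
cos(el) = (35778.8520 / 6371.0000) * sin(8.8 deg) = 0.859152
el = arccos(0.859152) = 30.7785 deg
(Earth-central angle = 90 - nadir - el = 50.4215 deg)

30.7785 degrees


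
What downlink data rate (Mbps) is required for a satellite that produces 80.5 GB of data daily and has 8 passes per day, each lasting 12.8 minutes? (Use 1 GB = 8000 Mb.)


total contact time = 8 * 12.8 * 60 = 6144.0000 s
data = 80.5 GB = 644000.0000 Mb
rate = 644000.0000 / 6144.0000 = 104.8177 Mbps

104.8177 Mbps


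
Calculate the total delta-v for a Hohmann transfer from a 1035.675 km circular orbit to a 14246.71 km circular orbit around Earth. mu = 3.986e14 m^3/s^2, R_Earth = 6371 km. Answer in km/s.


r1 = 7406.6750 km = 7.406675e+06 m
r2 = 20617.7100 km = 2.061771e+07 m
dv1 = sqrt(mu/r1)*(sqrt(2*r2/(r1+r2)) - 1) = 1562.6901 m/s
dv2 = sqrt(mu/r2)*(1 - sqrt(2*r1/(r1+r2))) = 1200.1808 m/s
total dv = |dv1| + |dv2| = 1562.6901 + 1200.1808 = 2762.8708 m/s = 2.7629 km/s

2.7629 km/s


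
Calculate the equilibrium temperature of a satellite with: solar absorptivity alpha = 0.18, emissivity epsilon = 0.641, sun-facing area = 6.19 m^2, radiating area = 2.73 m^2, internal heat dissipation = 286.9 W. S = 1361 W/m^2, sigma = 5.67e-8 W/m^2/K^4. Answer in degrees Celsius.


Numerator = alpha*S*A_sun + Q_int = 0.18*1361*6.19 + 286.9 = 1803.3262 W
Denominator = eps*sigma*A_rad = 0.641*5.67e-8*2.73 = 9.9221031e-08 W/K^4
T^4 = 1.8174838e+10 K^4
T = 367.1704 K = 94.0204 C

94.0204 degrees Celsius


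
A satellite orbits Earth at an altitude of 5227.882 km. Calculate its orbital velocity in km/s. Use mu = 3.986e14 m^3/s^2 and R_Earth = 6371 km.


r = R_E + alt = 6371.0 + 5227.882 = 11598.8820 km = 1.1598882e+07 m
v = sqrt(mu/r) = sqrt(3.986e14 / 1.1598882e+07) = 5862.1993 m/s = 5.8622 km/s

5.8622 km/s


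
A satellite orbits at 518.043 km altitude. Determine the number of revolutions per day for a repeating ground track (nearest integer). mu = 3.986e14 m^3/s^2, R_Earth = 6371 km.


r = 6.889043e+06 m
T = 2*pi*sqrt(r^3/mu) = 5690.4887 s = 94.8415 min
revs/day = 1440 / 94.8415 = 15.1832
Rounded: 15 revolutions per day

15 revolutions per day


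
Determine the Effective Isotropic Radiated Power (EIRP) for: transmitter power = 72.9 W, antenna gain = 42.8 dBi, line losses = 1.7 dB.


Pt = 72.9 W = 18.6273 dBW
EIRP = Pt_dBW + Gt - losses = 18.6273 + 42.8 - 1.7 = 59.7273 dBW

59.7273 dBW


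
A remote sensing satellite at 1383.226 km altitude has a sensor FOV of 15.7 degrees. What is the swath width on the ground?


FOV = 15.7 deg = 0.2740167 rad
swath = 2 * alt * tan(FOV/2) = 2 * 1383.226 * tan(0.1370083)
swath = 2 * 1383.226 * 0.1378721
swath = 381.4166 km

381.4166 km


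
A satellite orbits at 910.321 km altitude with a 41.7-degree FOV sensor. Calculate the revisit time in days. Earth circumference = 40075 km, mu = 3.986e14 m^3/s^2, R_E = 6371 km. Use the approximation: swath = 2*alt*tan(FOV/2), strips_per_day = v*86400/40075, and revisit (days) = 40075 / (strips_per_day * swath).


swath = 2*910.321*tan(0.3639011) = 693.4157 km
v = sqrt(mu/r) = 7398.8387 m/s = 7.3988 km/s
strips/day = v*86400/40075 = 7.3988*86400/40075 = 15.9516
coverage/day = strips * swath = 15.9516 * 693.4157 = 11061.0775 km
revisit = 40075 / 11061.0775 = 3.6231 days

3.6231 days


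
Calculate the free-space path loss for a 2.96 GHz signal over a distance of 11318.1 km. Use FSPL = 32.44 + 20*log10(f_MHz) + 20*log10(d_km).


f = 2.96 GHz = 2960.0000 MHz
d = 11318.1 km
FSPL = 32.44 + 20*log10(2960.0000) + 20*log10(11318.1)
FSPL = 32.44 + 69.4258 + 81.0755
FSPL = 182.9413 dB

182.9413 dB


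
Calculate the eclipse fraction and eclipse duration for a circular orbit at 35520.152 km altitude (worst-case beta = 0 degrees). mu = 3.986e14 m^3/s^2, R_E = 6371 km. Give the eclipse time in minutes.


r = 41891.1520 km
T = 1422.1435 min
Eclipse fraction = arcsin(R_E/r)/pi = arcsin(6371.0000/41891.1520)/pi
= arcsin(0.1520846)/pi = 0.04859863
Eclipse duration = 0.04859863 * 1422.1435 = 69.1142 min

69.1142 minutes


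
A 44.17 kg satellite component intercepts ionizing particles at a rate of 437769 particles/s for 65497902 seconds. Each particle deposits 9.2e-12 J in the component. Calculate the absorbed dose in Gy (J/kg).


Total energy deposited = rate * time * E_per
  = 437769 * 65497902 * 9.2e-12 = 263.7911 J
Dose = E_total / mass = 263.7911 / 44.17
Dose = 5.9722 Gy

5.9722 Gy


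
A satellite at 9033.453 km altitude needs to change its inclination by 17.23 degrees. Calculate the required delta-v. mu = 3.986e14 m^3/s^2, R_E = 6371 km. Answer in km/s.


r = 15404.4530 km = 1.5404453e+07 m
V = sqrt(mu/r) = 5086.8099 m/s
di = 17.23 deg = 0.3007202 rad
dV = 2*V*sin(di/2) = 2*5086.8099*sin(0.1503601)
dV = 1523.9492 m/s = 1.5239 km/s

1.5239 km/s


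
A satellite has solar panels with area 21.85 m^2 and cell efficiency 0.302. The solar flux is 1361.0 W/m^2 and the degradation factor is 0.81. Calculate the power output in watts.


P = area * eta * S * degradation
P = 21.85 * 0.302 * 1361.0 * 0.81
P = 7274.4729 W

7274.4729 W


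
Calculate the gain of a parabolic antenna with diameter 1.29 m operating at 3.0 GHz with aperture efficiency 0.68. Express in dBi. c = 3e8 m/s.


lambda = c/f = 3e8 / 3.0e+09 = 0.1000 m
G = eta*(pi*D/lambda)^2 = 0.68*(pi*1.29/0.1000)^2
G = 1116.8326 (linear)
G = 10*log10(1116.8326) = 30.4799 dBi

30.4799 dBi


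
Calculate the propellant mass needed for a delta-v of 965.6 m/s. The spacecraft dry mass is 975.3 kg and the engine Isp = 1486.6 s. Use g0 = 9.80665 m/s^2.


ve = Isp * g0 = 1486.6 * 9.80665 = 14578.565890 m/s
mass ratio = exp(dv/ve) = exp(965.6/14578.565890) = 1.06847695
m_prop = m_dry * (mr - 1) = 975.3 * (1.06847695 - 1)
m_prop = 66.7856 kg

66.7856 kg


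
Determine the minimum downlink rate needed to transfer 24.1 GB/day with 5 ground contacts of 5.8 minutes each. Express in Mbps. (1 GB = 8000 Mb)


total contact time = 5 * 5.8 * 60 = 1740.0000 s
data = 24.1 GB = 192800.0000 Mb
rate = 192800.0000 / 1740.0000 = 110.8046 Mbps

110.8046 Mbps


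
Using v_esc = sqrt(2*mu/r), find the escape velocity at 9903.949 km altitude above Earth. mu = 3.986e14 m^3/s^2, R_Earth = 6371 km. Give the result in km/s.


r = 6371.0 + 9903.949 = 16274.9490 km = 1.6274949e+07 m
v_esc = sqrt(2*mu/r) = sqrt(2*3.986e14 / 1.6274949e+07)
v_esc = 6998.8039 m/s = 6.9988 km/s

6.9988 km/s


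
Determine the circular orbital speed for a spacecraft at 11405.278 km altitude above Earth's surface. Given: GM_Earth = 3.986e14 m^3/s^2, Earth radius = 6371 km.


r = R_E + alt = 6371.0 + 11405.278 = 17776.2780 km = 1.7776278e+07 m
v = sqrt(mu/r) = sqrt(3.986e14 / 1.7776278e+07) = 4735.3080 m/s = 4.7353 km/s

4.7353 km/s


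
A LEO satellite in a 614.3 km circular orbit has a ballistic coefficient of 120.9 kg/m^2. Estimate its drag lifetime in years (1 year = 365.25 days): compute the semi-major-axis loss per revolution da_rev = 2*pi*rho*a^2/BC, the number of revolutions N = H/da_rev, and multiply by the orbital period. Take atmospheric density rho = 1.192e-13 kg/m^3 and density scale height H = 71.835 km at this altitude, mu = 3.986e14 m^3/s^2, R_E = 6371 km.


a = R_E + alt = 6985.3000 km = 6.9853e+06 m
da_rev = 2*pi*rho*a^2/BC = 2*pi*1.192e-13*(6.9853e+06)^2/120.9 = 0.302273412 m per revolution
N = H/da_rev = 71835.0000 m / 0.302273412 m = 237649.0858 revolutions
P = 2*pi*sqrt(a^3/mu) = 5810.1697 s
lifetime = N*P = 237649.0858 * 5810.1697 = 1.3807815e+09 s = 15981.2675 days
years = 15981.2675 / 365.25 = 43.7543 years

43.7543 years


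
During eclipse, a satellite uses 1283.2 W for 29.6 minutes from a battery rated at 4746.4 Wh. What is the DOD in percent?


E_used = P * t / 60 = 1283.2 * 29.6 / 60 = 633.0453 Wh
DOD = E_used / E_total * 100 = 633.0453 / 4746.4 * 100
DOD = 13.3374 %

13.3374 %


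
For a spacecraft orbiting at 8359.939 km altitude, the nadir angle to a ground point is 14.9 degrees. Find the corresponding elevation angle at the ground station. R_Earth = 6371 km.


r = R_E + alt = 14730.9390 km
Law of sines in the satellite / Earth-center / ground-point triangle:
  sin(nadir)/R_E = sin(90 + el)/r  =>  cos(el) = (r/R_E)*sin(nadir)
cos(el) = (14730.9390 / 6371.0000) * sin(14.9 deg) = 0.5945389
el = arccos(0.5945389) = 53.5202 deg
(Earth-central angle = 90 - nadir - el = 21.5798 deg)

53.5202 degrees


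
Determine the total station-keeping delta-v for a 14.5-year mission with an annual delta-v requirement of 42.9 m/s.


dV = rate * years = 42.9 * 14.5
dV = 622.0500 m/s

622.0500 m/s


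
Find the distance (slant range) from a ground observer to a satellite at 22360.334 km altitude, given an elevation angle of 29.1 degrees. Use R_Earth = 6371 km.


h = 22360.334 km, el = 29.1 deg
d = -R_E*sin(el) + sqrt((R_E*sin(el))^2 + 2*R_E*h + h^2)
d = -6371.0000*sin(0.5078908) + sqrt((6371.0000*0.4863354)^2 + 2*6371.0000*22360.334 + 22360.334^2)
d = 25088.4383 km

25088.4383 km


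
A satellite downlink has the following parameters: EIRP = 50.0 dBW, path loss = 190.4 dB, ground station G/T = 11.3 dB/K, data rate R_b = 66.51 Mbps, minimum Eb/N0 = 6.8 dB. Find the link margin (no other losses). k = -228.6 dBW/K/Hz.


C/N0 = EIRP - FSPL + G/T - k = 50.0 - 190.4 + 11.3 - (-228.6)
C/N0 = 99.5000 dB-Hz
R_b = 66.51 Mbps = 6.651e+07 bps -> 10*log10(R_b) = 78.2289 dB-Hz
Eb/N0 = C/N0 - 10*log10(R_b) = 99.5000 - 78.2289 = 21.2711 dB
Margin = Eb/N0 - Eb/N0_req = 21.2711 - 6.8 = 14.4711 dB (link closes)

14.4711 dB


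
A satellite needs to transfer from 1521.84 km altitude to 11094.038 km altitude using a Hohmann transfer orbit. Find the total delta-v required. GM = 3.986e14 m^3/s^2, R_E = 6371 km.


r1 = 7892.8400 km = 7.89284e+06 m
r2 = 17465.0380 km = 1.7465038e+07 m
dv1 = sqrt(mu/r1)*(sqrt(2*r2/(r1+r2)) - 1) = 1234.1235 m/s
dv2 = sqrt(mu/r2)*(1 - sqrt(2*r1/(r1+r2))) = 1008.0292 m/s
total dv = |dv1| + |dv2| = 1234.1235 + 1008.0292 = 2242.1526 m/s = 2.2422 km/s

2.2422 km/s


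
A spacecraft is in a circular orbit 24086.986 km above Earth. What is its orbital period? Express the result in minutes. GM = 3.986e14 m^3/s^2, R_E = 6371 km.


r = 30457.9860 km = 3.0457986e+07 m
T = 2*pi*sqrt(r^3/mu) = 2*pi*sqrt(2.8255536e+22 / 3.986e14)
T = 52900.8920 s = 881.6815 min

881.6815 minutes


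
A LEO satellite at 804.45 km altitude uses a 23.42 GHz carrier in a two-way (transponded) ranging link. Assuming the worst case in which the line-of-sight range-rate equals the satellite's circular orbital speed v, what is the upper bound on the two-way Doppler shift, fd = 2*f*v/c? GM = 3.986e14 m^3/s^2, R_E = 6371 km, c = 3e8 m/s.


r = 7.17545e+06 m
v = sqrt(mu/r) = 7453.2223 m/s (worst-case radial velocity)
f = 23.42 GHz = 2.342e+10 Hz
fd = 2*f*v/c = 2*2.342e+10*7453.2223/3.0e+08
fd = 1.1636964e+06 Hz

1.1637e+06 Hz


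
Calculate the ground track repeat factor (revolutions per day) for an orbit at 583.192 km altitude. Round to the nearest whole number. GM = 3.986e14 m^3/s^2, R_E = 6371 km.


r = 6.954192e+06 m
T = 2*pi*sqrt(r^3/mu) = 5771.4008 s = 96.1900 min
revs/day = 1440 / 96.1900 = 14.9704
Rounded: 15 revolutions per day

15 revolutions per day


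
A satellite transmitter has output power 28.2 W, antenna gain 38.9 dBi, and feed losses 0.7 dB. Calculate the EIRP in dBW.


Pt = 28.2 W = 14.5025 dBW
EIRP = Pt_dBW + Gt - losses = 14.5025 + 38.9 - 0.7 = 52.7025 dBW

52.7025 dBW


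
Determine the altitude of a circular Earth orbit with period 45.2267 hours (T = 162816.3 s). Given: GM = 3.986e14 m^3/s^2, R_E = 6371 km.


T = 162816.3 s
r = (mu*T^2/(4*pi^2))^(1/3) = (3.986e14 * 162816.3^2 / (4*pi^2))^(1/3)
r = 6.4445279e+07 m = 64445.2788 km
alt = r - R_E = 64445.2788 - 6371 = 58074.2788 km

58074.2788 km


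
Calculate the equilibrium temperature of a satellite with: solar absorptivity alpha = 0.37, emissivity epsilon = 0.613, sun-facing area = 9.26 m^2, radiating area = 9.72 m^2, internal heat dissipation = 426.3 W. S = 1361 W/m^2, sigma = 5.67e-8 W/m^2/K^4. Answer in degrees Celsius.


Numerator = alpha*S*A_sun + Q_int = 0.37*1361*9.26 + 426.3 = 5089.3582 W
Denominator = eps*sigma*A_rad = 0.613*5.67e-8*9.72 = 3.3783901e-07 W/K^4
T^4 = 1.5064448e+10 K^4
T = 350.3389 K = 77.1889 C

77.1889 degrees Celsius


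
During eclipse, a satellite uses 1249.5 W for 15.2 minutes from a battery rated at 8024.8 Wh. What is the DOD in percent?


E_used = P * t / 60 = 1249.5 * 15.2 / 60 = 316.5400 Wh
DOD = E_used / E_total * 100 = 316.5400 / 8024.8 * 100
DOD = 3.9445 %

3.9445 %


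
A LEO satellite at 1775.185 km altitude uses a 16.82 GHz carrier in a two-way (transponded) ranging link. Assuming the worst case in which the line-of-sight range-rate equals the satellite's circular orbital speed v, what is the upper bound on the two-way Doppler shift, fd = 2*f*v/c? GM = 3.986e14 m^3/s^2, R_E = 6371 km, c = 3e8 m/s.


r = 8.146185e+06 m
v = sqrt(mu/r) = 6995.0611 m/s (worst-case radial velocity)
f = 16.82 GHz = 1.682e+10 Hz
fd = 2*f*v/c = 2*1.682e+10*6995.0611/3.0e+08
fd = 784379.5190 Hz

784379.5190 Hz


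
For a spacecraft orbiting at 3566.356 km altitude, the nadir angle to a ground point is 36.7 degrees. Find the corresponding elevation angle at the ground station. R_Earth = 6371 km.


r = R_E + alt = 9937.3560 km
Law of sines in the satellite / Earth-center / ground-point triangle:
  sin(nadir)/R_E = sin(90 + el)/r  =>  cos(el) = (r/R_E)*sin(nadir)
cos(el) = (9937.3560 / 6371.0000) * sin(36.7 deg) = 0.9321635
el = arccos(0.9321635) = 21.2254 deg
(Earth-central angle = 90 - nadir - el = 32.0746 deg)

21.2254 degrees
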